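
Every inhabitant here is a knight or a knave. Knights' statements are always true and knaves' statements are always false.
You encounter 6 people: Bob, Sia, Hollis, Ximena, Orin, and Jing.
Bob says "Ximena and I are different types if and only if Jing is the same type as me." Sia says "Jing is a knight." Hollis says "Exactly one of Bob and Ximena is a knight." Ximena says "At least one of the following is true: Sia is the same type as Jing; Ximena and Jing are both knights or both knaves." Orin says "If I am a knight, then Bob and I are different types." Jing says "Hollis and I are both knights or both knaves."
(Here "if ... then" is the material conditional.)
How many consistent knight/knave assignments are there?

1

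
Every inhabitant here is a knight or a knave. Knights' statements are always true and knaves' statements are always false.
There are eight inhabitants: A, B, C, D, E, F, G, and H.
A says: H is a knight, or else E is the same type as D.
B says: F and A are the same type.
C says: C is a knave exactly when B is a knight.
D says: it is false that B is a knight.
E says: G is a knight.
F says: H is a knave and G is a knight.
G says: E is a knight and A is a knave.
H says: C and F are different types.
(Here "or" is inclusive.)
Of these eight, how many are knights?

4

The unique consistent assignment is A=knight, B=knave, C=knight, D=knight, E=knave, F=knave, G=knave, H=knight.
That has 4 knights.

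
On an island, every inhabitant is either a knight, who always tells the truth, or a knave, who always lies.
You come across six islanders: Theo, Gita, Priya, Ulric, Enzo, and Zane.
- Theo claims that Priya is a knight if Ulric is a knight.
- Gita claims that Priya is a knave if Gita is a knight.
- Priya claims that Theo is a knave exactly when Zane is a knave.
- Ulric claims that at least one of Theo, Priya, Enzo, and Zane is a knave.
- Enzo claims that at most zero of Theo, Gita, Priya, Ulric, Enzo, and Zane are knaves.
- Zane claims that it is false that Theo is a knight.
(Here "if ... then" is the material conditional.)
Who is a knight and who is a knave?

Theo is a knave, Gita is a knight, Priya is a knave, Ulric is a knight, Enzo is a knave, and Zane is a knight.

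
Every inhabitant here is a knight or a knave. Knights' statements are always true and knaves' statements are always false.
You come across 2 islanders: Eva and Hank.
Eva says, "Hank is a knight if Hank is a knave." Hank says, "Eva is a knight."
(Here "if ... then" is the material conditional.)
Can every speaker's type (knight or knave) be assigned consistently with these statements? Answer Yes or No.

Yes

One consistent assignment: Eva=knight, Hank=knight.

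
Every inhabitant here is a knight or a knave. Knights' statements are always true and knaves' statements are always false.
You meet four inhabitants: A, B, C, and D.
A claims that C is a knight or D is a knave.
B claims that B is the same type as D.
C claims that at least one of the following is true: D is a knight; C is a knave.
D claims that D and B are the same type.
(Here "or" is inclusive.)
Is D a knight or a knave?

D is a knight.

Consistent assignments: {A=knight, B=knight, C=knight, D=knight}
In every consistent assignment, D is a knight.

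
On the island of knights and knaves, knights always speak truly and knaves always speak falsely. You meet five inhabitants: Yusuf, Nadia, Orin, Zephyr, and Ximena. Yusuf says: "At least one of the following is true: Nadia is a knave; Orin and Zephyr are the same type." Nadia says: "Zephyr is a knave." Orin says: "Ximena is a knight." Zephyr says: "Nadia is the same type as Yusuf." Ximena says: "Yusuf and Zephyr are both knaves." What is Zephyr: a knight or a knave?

Zephyr is a knave.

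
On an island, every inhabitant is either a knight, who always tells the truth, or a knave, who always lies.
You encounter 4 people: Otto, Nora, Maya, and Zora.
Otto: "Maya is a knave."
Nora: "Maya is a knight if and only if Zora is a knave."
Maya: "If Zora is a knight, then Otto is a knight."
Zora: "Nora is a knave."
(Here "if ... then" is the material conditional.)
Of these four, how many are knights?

2

The unique consistent assignment is Otto=knave, Nora=knight, Maya=knight, Zora=knave.
That has 2 knights.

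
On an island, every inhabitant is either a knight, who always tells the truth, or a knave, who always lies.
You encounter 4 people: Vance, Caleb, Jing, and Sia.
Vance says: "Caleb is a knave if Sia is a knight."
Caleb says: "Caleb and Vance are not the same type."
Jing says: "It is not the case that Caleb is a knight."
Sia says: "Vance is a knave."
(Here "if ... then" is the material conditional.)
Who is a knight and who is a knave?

Vance is a knave, Caleb is a knight, Jing is a knave, and Sia is a knight.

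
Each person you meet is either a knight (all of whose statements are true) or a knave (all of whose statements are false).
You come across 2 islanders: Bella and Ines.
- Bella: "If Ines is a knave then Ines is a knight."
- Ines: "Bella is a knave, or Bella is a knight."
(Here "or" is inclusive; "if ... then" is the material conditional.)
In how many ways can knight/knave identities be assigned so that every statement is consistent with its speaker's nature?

1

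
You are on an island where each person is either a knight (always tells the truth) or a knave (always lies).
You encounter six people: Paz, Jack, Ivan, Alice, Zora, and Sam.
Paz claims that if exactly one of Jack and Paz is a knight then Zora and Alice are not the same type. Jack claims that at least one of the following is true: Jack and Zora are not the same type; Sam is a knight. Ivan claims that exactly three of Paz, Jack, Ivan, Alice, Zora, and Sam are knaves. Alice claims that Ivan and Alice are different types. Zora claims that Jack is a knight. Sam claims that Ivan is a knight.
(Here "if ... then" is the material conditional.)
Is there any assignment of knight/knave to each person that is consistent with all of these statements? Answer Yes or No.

Yes

One consistent assignment: Paz=knight, Jack=knave, Ivan=knave, Alice=knight, Zora=knave, Sam=knave.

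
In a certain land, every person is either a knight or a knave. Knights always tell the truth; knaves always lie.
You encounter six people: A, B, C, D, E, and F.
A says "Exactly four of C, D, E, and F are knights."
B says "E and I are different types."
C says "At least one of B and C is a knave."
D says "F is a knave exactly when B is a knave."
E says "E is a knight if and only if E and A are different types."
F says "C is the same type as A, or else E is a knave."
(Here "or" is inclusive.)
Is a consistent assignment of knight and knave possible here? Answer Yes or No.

Checking all 64 assignments, each has at least one speaker whose statement's truth value contradicts their type.

No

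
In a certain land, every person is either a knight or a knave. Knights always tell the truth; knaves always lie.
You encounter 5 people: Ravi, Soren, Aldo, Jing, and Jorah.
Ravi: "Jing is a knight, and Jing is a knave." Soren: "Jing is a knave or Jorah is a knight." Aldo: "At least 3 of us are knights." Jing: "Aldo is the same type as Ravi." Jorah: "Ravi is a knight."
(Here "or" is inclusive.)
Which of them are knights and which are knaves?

Ravi is a knave, so "Jing is a knight, and Jing is a knave" must be False — and it is.
Since Soren is a knave, "Jing is a knave or Jorah is a knight" needs to be False, which holds.
Aldo is a knave, so "at least 3 of us are knights" must be False — and it is.
As a knight, Jing's statement "Aldo is the same type as Ravi" should be true; it is.
Since Jorah is a knave, "Ravi is a knight" needs to be False, which holds.

Ravi is a knave, Soren is a knave, Aldo is a knave, Jing is a knight, and Jorah is a knave.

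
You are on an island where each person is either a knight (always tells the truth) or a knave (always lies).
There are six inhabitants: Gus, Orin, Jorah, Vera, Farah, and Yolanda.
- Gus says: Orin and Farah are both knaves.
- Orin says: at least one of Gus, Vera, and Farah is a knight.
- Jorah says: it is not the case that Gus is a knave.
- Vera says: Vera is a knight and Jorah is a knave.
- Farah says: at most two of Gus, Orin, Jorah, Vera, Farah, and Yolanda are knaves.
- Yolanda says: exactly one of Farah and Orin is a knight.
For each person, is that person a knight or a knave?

Gus is a knave, so "Orin and Farah are both knaves" must be False — and it is.
Orin is a knight, and the claim "at least one of Gus, Vera, and Farah is a knight" is indeed True.
Jorah is a knave; "it is not the case that Gus is a knave" is False, as required.
Vera is a knight, and the claim "Vera is a knight and Jorah is a knave" is indeed True.
Farah is a knave, so "at most two of Gus, Orin, Jorah, Vera, Farah, and Yolanda are knaves" must be False — and it is.
Yolanda is a knight, and the claim "exactly one of Farah and Orin is a knight" is indeed True.

Gus is a knave, Orin is a knight, Jorah is a knave, Vera is a knight, Farah is a knave, and Yolanda is a knight.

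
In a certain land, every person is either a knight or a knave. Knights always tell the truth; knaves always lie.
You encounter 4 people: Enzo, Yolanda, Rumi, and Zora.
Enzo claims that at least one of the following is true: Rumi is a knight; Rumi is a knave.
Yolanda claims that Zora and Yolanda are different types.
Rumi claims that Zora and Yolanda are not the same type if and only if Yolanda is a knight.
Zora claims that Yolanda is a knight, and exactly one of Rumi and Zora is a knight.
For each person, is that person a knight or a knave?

Suppose Enzo is a knave. Then Enzo's statement "at least one of the following is true: Rumi is a knight; Rumi is a knave" would have to be false. Checking the 8 ways to assign the others, none is consistent with every speaker.
(For instance, with Yolanda=knave, Rumi=knight, Zora=knave, Enzo's claim "at least one of the following is true: Rumi is a knight; Rumi is a knave" comes out true where it would need to be false.)
So Enzo must be a knight, making "at least one of the following is true: Rumi is a knight; Rumi is a knave" true. Taking Enzo=knight, Yolanda=knave, Rumi=knight, Zora=knave, each remaining statement checks out:
  Yolanda (knave): "Zora and Yolanda are different types" — false. ✓
  Rumi (knight): "Zora and Yolanda are not the same type if and only if Yolanda is a knight" — true. ✓
  Zora (knave): "Yolanda is a knight, and exactly one of Rumi and Zora is a knight" — false. ✓
This is the unique consistent assignment.

Enzo is a knight, Yolanda is a knave, Rumi is a knight, and Zora is a knave.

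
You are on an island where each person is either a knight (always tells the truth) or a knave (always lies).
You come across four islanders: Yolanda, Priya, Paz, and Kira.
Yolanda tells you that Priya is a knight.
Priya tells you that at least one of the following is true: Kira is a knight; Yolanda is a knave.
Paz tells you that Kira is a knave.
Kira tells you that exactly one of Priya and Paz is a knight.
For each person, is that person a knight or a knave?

As a knight, Yolanda's statement "Priya is a knight" should be true; it is.
Priya is a knight; "at least one of the following is true: Kira is a knight; Yolanda is a knave" is true, as required.
Since Paz is a knave, "Kira is a knave" needs to be false, which holds.
Kira (knight): "exactly one of Priya and Paz is a knight" — true. ✓

Yolanda is a knight, Priya is a knight, Paz is a knave, and Kira is a knight.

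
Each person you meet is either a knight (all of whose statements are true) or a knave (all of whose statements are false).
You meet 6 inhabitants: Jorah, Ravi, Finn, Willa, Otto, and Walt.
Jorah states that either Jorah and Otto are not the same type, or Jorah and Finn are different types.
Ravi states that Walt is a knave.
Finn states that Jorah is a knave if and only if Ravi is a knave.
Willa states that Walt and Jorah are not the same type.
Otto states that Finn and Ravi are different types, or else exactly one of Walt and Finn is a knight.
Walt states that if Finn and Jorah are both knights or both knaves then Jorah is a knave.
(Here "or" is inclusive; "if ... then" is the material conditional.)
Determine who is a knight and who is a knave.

Jorah (knight): "either Jorah and Otto are not the same type, or Jorah and Finn are different types" — true. ✓
As a knave, Ravi's statement "Walt is a knave" should be false; it is.
Finn (knave): "Jorah is a knave if and only if Ravi is a knave" — false. ✓
Willa is a knave, and the claim "Walt and Jorah are not the same type" is indeed false.
Otto (knight): "Finn and Ravi are different types, or else exactly one of Walt and Finn is a knight" — true. ✓
Walt is a knight; "if Finn and Jorah are both knights or both knaves then Jorah is a knave" is true, as required.

Knights: Jorah, Otto, and Walt. Knaves: Ravi, Finn, and Willa.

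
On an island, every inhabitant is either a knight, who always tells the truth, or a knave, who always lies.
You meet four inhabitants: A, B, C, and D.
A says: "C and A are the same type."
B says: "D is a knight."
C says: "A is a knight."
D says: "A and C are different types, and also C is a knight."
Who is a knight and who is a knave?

A is a knight, B is a knave, C is a knight, and D is a knave.

Since A is a knight, "C and A are the same type" needs to be true, which holds.
Since B is a knave, "D is a knight" needs to be False, which holds.
C (knight): "A is a knight" — true. ✓
Since D is a knave, "A and C are different types, and also C is a knight" needs to be False, which holds.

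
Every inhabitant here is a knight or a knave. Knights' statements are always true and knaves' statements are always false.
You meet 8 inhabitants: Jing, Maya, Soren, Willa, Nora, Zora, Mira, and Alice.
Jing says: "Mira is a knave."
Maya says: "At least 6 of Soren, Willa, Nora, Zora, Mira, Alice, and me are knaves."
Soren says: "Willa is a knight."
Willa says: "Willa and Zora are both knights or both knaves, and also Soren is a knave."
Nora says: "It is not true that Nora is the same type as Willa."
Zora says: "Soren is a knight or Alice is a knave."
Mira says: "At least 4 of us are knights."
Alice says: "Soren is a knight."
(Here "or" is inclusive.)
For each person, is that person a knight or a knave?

Jing is a knight, Maya is a knave, Soren is a knave, Willa is a knave, Nora is a knight, Zora is a knight, Mira is a knave, and Alice is a knave.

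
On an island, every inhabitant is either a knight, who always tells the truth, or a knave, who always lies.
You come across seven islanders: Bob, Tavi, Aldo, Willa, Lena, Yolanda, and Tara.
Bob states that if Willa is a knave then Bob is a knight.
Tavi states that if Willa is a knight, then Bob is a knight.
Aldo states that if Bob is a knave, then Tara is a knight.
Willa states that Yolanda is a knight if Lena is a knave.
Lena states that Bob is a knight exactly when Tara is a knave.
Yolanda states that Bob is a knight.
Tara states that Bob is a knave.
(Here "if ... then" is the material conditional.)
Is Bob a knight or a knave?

Consistent assignments: {Bob=knight, Tavi=knight, Aldo=knight, Willa=knight, Lena=knight, Yolanda=knight, Tara=knave}
In every consistent assignment, Bob is a knight.

Bob is a knight.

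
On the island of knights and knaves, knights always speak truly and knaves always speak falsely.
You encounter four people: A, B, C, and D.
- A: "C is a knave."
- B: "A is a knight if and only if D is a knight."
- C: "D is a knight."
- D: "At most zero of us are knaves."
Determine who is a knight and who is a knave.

A is a knight, B is a knave, C is a knave, and D is a knave.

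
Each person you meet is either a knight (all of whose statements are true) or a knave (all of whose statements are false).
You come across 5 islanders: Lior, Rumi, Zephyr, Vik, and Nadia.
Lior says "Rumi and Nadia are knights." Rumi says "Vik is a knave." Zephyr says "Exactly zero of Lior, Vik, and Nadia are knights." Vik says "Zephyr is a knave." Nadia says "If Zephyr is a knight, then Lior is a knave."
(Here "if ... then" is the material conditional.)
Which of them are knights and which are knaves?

Suppose Lior is a knight. Then Lior's statement "Rumi and Nadia are knights" would have to be true. Checking the 16 ways to assign the others, none is consistent with every speaker.
(For instance, with Rumi=knave, Zephyr=knave, Vik=knight, Nadia=knight, Lior's claim "Rumi and Nadia are knights" comes out false where it would need to be true.)
So Lior must be a knave, making "Rumi and Nadia are knights" false. Taking Lior=knave, Rumi=knave, Zephyr=knave, Vik=knight, Nadia=knight, each remaining statement checks out:
  Rumi (knave): "Vik is a knave" — false. ✓
  Zephyr (knave): "exactly zero of Lior, Vik, and Nadia are knights" — false. ✓
  Vik (knight): "Zephyr is a knave" — true. ✓
  Nadia (knight): "if Zephyr is a knight, then Lior is a knave" — true. ✓
This is the unique consistent assignment.

Knights: Vik and Nadia. Knaves: Lior, Rumi, and Zephyr.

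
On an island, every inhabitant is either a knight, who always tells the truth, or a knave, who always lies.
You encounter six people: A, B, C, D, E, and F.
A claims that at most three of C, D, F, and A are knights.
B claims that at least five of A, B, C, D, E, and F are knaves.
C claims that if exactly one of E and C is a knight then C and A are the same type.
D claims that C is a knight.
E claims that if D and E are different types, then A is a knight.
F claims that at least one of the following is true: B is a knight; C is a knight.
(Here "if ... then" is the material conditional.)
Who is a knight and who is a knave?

A is a knight, B is a knave, C is a knave, D is a knave, E is a knight, and F is a knave.

A (knight): "at most three of C, D, F, and A are knights" — True. ✓
Since B is a knave, "at least five of A, B, C, D, E, and F are knaves" needs to be False, which holds.
C (knave): "if exactly one of E and C is a knight then C and A are the same type" — False. ✓
Since D is a knave, "C is a knight" needs to be False, which holds.
E is a knight; "if D and E are different types, then A is a knight" is True, as required.
F is a knave; "at least one of the following is true: B is a knight; C is a knight" is False, as required.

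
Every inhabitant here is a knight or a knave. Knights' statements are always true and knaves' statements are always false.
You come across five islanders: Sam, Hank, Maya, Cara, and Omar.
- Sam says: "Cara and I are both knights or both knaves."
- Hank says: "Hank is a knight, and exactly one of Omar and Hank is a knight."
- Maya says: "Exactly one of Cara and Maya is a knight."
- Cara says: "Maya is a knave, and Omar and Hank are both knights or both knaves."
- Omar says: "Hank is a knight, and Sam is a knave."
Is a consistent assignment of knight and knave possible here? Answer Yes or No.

No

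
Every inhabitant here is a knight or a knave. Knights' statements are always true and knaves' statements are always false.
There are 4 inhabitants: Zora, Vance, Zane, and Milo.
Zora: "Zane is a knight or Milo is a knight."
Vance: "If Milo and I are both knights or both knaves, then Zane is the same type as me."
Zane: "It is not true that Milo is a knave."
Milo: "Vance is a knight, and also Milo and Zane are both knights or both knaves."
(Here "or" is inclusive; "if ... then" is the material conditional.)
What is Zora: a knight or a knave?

Zora is a knight.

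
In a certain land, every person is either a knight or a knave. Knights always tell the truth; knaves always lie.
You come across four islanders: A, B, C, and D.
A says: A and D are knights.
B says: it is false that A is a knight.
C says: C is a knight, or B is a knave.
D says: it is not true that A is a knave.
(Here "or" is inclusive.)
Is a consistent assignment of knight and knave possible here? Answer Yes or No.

Yes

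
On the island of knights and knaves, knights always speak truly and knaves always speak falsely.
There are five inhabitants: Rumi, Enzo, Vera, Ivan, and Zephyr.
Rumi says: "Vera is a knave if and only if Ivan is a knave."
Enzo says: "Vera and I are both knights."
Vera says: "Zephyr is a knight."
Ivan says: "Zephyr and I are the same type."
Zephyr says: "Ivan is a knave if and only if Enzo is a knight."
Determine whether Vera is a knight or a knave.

Vera is a knight.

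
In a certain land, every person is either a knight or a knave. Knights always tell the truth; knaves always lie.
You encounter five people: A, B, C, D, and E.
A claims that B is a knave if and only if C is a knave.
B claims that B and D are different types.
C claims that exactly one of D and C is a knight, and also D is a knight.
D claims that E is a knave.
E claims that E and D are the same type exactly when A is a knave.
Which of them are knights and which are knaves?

Knights: A and E. Knaves: B, C, and D.

A is a knight, so "B is a knave if and only if C is a knave" must be true — and it is.
B is a knave, so "B and D are different types" must be False — and it is.
C is a knave, so "exactly one of D and C is a knight, and also D is a knight" must be False — and it is.
As a knave, D's statement "E is a knave" should be False; it is.
E is a knight, so "E and D are the same type exactly when A is a knave" must be true — and it is.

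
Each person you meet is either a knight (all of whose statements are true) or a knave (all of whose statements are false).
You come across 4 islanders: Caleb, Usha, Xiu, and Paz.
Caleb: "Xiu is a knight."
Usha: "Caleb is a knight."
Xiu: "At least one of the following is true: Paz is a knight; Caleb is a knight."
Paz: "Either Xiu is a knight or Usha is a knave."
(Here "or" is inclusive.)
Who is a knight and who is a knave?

Caleb is a knight, Usha is a knight, Xiu is a knight, and Paz is a knight.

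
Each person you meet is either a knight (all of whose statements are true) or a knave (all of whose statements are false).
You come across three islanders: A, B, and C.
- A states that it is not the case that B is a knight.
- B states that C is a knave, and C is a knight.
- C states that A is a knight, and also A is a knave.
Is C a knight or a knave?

C is a knave.

Consistent assignments: {A=knight, B=knave, C=knave}
In every consistent assignment, C is a knave.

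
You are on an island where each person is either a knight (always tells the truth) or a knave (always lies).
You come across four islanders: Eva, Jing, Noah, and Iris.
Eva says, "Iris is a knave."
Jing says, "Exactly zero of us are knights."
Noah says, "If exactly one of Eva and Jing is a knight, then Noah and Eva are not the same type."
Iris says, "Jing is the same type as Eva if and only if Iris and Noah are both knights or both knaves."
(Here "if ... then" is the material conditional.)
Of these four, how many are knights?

2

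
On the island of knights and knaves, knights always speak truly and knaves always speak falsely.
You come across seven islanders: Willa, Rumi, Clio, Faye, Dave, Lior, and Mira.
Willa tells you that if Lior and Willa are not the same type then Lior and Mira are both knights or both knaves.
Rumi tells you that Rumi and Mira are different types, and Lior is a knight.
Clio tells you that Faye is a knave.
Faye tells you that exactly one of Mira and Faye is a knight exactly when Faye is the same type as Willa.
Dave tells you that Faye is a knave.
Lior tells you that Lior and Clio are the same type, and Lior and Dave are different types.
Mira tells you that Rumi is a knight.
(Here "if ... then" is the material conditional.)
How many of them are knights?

2

The unique consistent assignment is Willa=knight, Rumi=knave, Clio=knave, Faye=knight, Dave=knave, Lior=knave, Mira=knave.
That has 2 knights.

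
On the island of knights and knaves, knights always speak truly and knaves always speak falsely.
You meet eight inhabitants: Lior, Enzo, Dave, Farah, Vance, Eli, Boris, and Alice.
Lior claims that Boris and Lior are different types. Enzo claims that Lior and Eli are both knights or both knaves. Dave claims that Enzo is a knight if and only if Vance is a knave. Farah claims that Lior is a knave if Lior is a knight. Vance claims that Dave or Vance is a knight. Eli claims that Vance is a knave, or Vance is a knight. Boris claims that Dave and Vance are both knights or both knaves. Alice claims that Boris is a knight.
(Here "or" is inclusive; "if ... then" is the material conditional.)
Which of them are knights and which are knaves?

Lior (knight): "Boris and Lior are different types" — true. ✓
Since Enzo is a knight, "Lior and Eli are both knights or both knaves" needs to be true, which holds.
Dave is a knave; "Enzo is a knight if and only if Vance is a knave" is false, as required.
Farah is a knave; "Lior is a knave if Lior is a knight" is false, as required.
Since Vance is a knight, "Dave or Vance is a knight" needs to be true, which holds.
Eli (knight): "Vance is a knave, or Vance is a knight" — true. ✓
Boris is a knave; "Dave and Vance are both knights or both knaves" is false, as required.
Alice is a knave; "Boris is a knight" is false, as required.

Knights: Lior, Enzo, Vance, and Eli. Knaves: Dave, Farah, Boris, and Alice.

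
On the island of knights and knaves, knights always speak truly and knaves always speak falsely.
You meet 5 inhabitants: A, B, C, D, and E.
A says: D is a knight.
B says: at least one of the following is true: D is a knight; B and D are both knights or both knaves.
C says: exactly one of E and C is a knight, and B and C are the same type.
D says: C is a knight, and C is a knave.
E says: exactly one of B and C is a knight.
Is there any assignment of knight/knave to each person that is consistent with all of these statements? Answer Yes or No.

No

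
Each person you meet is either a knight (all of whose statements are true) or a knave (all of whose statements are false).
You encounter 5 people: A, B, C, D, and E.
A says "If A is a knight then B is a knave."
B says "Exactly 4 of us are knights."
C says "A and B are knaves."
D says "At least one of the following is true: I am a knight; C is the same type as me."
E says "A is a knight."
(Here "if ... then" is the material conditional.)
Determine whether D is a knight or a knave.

Consistent assignments: {A=knight, B=knave, C=knave, D=knight, E=knight}
In every consistent assignment, D is a knight.

D is a knight.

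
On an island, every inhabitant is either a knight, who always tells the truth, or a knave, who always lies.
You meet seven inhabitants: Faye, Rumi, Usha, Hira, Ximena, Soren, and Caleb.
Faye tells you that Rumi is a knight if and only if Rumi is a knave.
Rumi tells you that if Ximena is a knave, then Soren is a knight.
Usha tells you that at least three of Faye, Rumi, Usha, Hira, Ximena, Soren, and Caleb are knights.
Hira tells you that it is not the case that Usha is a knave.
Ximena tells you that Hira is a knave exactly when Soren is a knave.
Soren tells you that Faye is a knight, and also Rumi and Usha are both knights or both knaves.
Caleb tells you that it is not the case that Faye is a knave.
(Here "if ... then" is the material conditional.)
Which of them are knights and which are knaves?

Faye is a knave, and the claim "Rumi is a knight if and only if Rumi is a knave" is indeed False.
Rumi is a knight, and the claim "if Ximena is a knave, then Soren is a knight" is indeed true.
Since Usha is a knave, "at least three of Faye, Rumi, Usha, Hira, Ximena, Soren, and Caleb are knights" needs to be False, which holds.
Since Hira is a knave, "it is not the case that Usha is a knave" needs to be False, which holds.
Since Ximena is a knight, "Hira is a knave exactly when Soren is a knave" needs to be true, which holds.
Soren (knave): "Faye is a knight, and also Rumi and Usha are both knights or both knaves" — False. ✓
Caleb (knave): "it is not the case that Faye is a knave" — False. ✓

Faye is a knave, Rumi is a knight, Usha is a knave, Hira is a knave, Ximena is a knight, Soren is a knave, and Caleb is a knave.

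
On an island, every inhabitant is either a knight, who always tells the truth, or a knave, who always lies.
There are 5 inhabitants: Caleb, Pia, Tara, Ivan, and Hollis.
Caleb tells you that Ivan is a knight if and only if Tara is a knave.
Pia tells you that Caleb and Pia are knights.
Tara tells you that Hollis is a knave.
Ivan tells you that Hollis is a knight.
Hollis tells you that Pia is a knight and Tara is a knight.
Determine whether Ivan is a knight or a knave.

Consistent assignments: {Caleb=knight, Pia=knave, Tara=knight, Ivan=knave, Hollis=knave}
In every consistent assignment, Ivan is a knave.

Ivan is a knave.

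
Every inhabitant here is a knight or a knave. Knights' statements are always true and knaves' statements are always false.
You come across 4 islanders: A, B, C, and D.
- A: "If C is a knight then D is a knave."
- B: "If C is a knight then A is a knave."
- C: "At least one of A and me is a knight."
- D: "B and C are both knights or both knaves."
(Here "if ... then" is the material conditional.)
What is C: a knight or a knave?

C is a knight.

Consistent assignments: {A=knight, B=knave, C=knight, D=knave}; {A=knave, B=knight, C=knight, D=knight}
In every consistent assignment, C is a knight.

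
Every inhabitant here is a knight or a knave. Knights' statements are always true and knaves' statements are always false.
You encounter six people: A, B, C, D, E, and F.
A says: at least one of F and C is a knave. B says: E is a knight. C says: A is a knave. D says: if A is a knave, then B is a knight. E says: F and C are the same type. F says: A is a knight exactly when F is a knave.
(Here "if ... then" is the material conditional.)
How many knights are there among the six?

5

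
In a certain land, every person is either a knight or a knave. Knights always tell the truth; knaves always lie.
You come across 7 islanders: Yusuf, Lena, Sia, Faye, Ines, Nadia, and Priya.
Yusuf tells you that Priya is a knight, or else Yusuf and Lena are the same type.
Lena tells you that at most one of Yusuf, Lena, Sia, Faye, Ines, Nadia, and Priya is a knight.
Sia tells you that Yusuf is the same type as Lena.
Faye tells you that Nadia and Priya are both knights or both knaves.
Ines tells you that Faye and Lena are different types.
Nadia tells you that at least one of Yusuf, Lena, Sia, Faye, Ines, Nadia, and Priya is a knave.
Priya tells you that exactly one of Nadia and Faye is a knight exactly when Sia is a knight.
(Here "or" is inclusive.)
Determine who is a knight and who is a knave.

Yusuf is a knight; "Priya is a knight, or else Yusuf and Lena are the same type" is true, as required.
Since Lena is a knave, "at most one of Yusuf, Lena, Sia, Faye, Ines, Nadia, and Priya is a knight" needs to be false, which holds.
Sia is a knave, and the claim "Yusuf is the same type as Lena" is indeed false.
Since Faye is a knight, "Nadia and Priya are both knights or both knaves" needs to be true, which holds.
Ines (knight): "Faye and Lena are different types" — true. ✓
Nadia (knight): "at least one of Yusuf, Lena, Sia, Faye, Ines, Nadia, and Priya is a knave" — true. ✓
Priya is a knight, and the claim "exactly one of Nadia and Faye is a knight exactly when Sia is a knight" is indeed true.

Yusuf is a knight, Lena is a knave, Sia is a knave, Faye is a knight, Ines is a knight, Nadia is a knight, and Priya is a knight.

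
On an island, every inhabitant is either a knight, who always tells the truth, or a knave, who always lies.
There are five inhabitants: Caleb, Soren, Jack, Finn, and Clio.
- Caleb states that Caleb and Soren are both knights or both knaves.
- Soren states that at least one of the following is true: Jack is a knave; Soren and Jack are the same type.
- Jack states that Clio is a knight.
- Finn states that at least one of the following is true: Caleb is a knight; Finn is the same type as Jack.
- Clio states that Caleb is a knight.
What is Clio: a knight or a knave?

Clio is a knight.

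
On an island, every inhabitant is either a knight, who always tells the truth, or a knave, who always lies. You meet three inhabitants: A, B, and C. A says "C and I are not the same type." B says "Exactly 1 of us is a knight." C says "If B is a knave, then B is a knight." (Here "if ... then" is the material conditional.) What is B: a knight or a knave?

B is a knave.

Consistent assignments: {A=knave, B=knave, C=knave}
In every consistent assignment, B is a knave.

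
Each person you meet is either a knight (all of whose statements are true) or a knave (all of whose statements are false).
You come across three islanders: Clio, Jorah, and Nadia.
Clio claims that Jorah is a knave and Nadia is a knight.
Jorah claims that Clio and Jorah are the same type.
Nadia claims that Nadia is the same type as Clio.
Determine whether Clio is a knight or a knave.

Consistent assignments: {Clio=knight, Jorah=knave, Nadia=knight}
In every consistent assignment, Clio is a knight.

Clio is a knight.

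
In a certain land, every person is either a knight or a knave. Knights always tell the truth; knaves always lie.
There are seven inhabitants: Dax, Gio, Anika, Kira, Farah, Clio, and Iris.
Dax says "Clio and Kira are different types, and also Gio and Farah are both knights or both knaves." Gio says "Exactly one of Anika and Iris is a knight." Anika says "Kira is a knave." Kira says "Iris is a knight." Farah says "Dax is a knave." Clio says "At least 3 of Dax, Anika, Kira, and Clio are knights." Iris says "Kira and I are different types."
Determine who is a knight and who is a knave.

Knights: Gio, Anika, and Farah. Knaves: Dax, Kira, Clio, and Iris.

Dax is a knave, and the claim "Clio and Kira are different types, and also Gio and Farah are both knights or both knaves" is indeed False.
Since Gio is a knight, "exactly one of Anika and Iris is a knight" needs to be True, which holds.
Anika is a knight; "Kira is a knave" is True, as required.
Kira is a knave, and the claim "Iris is a knight" is indeed False.
Farah (knight): "Dax is a knave" — True. ✓
As a knave, Clio's statement "at least 3 of Dax, Anika, Kira, and Clio are knights" should be False; it is.
Iris (knave): "Kira and I are different types" — False. ✓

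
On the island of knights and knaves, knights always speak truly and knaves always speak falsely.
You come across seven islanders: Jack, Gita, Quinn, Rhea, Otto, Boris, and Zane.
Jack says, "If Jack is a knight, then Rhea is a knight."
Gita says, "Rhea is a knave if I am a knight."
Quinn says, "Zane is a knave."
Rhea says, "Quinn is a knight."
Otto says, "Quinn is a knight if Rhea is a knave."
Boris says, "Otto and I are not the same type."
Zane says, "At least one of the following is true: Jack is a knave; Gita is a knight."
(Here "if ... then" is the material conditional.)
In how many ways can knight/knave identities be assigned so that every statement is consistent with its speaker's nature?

0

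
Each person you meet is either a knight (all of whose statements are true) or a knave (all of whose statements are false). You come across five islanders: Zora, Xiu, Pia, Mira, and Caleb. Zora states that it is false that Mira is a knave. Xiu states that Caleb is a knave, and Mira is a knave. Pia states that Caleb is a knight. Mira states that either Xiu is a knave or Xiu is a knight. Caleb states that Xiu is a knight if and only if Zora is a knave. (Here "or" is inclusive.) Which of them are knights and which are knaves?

Knights: Zora, Pia, Mira, and Caleb. Knaves: Xiu.

Since Zora is a knight, "it is false that Mira is a knave" needs to be True, which holds.
Xiu (knave): "Caleb is a knave, and Mira is a knave" — False. ✓
Pia (knight): "Caleb is a knight" — True. ✓
Mira is a knight, so "either Xiu is a knave or Xiu is a knight" must be True — and it is.
Since Caleb is a knight, "Xiu is a knight if and only if Zora is a knave" needs to be True, which holds.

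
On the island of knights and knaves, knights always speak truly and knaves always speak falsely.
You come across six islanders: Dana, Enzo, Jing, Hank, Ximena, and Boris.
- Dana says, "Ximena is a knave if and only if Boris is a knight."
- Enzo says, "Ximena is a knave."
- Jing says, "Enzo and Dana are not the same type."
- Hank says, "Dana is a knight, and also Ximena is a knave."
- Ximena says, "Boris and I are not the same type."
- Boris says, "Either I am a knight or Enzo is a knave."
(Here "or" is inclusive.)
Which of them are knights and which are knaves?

Dana is a knave, Enzo is a knight, Jing is a knight, Hank is a knave, Ximena is a knave, and Boris is a knave.

As a knave, Dana's statement "Ximena is a knave if and only if Boris is a knight" should be False; it is.
Enzo is a knight, so "Ximena is a knave" must be True — and it is.
As a knight, Jing's statement "Enzo and Dana are not the same type" should be True; it is.
Hank is a knave, and the claim "Dana is a knight, and also Ximena is a knave" is indeed False.
Ximena is a knave; "Boris and I are not the same type" is False, as required.
As a knave, Boris's statement "either I am a knight or Enzo is a knave" should be False; it is.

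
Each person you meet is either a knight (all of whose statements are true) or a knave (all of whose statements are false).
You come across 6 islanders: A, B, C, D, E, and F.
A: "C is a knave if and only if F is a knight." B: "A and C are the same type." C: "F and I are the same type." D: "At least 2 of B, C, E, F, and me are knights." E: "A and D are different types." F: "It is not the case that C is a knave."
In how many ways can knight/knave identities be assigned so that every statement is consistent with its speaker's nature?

1

Consistent assignments:
  A=knave, B=knave, C=knight, D=knight, E=knight, F=knight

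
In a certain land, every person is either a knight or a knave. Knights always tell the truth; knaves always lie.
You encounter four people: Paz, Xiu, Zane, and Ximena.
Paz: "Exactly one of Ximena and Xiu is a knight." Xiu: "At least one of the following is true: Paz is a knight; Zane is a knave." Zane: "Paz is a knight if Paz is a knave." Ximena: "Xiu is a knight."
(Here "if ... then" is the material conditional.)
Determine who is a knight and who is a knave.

Paz is a knave, Xiu is a knight, Zane is a knave, and Ximena is a knight.

Suppose Paz is a knight. Then Paz's statement "exactly one of Ximena and Xiu is a knight" would have to be true. Checking the 8 ways to assign the others, none is consistent with every speaker.
(For instance, with Xiu=knight, Zane=knave, Ximena=knight, Paz's claim "exactly one of Ximena and Xiu is a knight" comes out false where it would need to be true.)
So Paz must be a knave, making "exactly one of Ximena and Xiu is a knight" false. Taking Paz=knave, Xiu=knight, Zane=knave, Ximena=knight, each remaining statement checks out:
  Xiu (knight): "at least one of the following is true: Paz is a knight; Zane is a knave" — true. ✓
  Zane (knave): "Paz is a knight if Paz is a knave" — false. ✓
  Ximena (knight): "Xiu is a knight" — true. ✓
This is the unique consistent assignment.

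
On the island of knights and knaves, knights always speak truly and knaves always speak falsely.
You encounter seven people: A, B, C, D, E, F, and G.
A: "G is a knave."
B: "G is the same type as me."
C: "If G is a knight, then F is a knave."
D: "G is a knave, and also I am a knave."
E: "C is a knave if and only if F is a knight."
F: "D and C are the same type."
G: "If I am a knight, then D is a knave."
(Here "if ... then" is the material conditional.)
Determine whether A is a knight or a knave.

A is a knave.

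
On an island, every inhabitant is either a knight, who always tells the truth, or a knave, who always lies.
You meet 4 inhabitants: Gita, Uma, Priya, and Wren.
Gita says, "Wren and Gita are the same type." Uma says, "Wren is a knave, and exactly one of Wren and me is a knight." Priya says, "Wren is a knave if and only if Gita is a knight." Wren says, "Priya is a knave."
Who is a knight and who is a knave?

Gita is a knight, Uma is a knave, Priya is a knave, and Wren is a knight.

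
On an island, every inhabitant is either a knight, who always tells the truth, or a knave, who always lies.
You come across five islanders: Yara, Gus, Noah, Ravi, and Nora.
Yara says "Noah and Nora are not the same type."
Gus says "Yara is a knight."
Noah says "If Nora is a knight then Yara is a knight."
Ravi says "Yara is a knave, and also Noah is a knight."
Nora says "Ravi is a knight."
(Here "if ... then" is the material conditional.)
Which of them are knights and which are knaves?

Yara is a knight, Gus is a knight, Noah is a knight, Ravi is a knave, and Nora is a knave.

Suppose Yara is a knave. Then Yara's statement "Noah and Nora are not the same type" would have to be false. Checking the 16 ways to assign the others, none is consistent with every speaker.
(For instance, with Gus=knight, Noah=knight, Ravi=knave, Nora=knave, Yara's claim "Noah and Nora are not the same type" comes out true where it would need to be false.)
So Yara must be a knight, making "Noah and Nora are not the same type" true. Taking Yara=knight, Gus=knight, Noah=knight, Ravi=knave, Nora=knave, each remaining statement checks out:
  Gus (knight): "Yara is a knight" — true. ✓
  Noah (knight): "if Nora is a knight then Yara is a knight" — true. ✓
  Ravi (knave): "Yara is a knave, and also Noah is a knight" — false. ✓
  Nora (knave): "Ravi is a knight" — false. ✓
This is the unique consistent assignment.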